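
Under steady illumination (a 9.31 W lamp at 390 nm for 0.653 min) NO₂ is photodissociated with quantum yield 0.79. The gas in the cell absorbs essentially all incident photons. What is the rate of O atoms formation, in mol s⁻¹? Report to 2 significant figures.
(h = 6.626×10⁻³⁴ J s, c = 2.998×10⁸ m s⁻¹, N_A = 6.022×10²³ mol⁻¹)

2.4×10⁻⁵ mol s⁻¹

Photon energy at 390 nm: hc/λ = (6.626×10⁻³⁴)(2.998×10⁸)/(390×10⁻⁹) = 5.094×10⁻¹⁹ J.
Energy delivered: (9.31 W)(39.18 s) = 364.8 J.
Photons incident: 364.8 / 5.094×10⁻¹⁹ = 7.161×10²⁰, i.e. 7.161×10²⁰/6.022×10²³ = 0.001189 mol.
Product formed: 0.79 × 0.001189 = 9.393×10⁻⁴ mol.
Rate: 9.393×10⁻⁴ / 39.18 s = 2.4×10⁻⁵ mol s⁻¹.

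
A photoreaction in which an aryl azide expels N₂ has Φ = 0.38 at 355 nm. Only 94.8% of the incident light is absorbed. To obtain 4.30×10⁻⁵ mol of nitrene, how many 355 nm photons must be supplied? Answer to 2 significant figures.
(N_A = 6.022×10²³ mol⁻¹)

Photons that must be absorbed: 4.30×10⁻⁵ / 0.38 = 1.132×10⁻⁴ mol.
Incident photons needed: 1.132×10⁻⁴ / 0.948 = 1.194×10⁻⁴ mol.
Photon count: 1.194×10⁻⁴ × 6.022×10²³ = 7.2×10¹⁹.

7.2×10¹⁹ photons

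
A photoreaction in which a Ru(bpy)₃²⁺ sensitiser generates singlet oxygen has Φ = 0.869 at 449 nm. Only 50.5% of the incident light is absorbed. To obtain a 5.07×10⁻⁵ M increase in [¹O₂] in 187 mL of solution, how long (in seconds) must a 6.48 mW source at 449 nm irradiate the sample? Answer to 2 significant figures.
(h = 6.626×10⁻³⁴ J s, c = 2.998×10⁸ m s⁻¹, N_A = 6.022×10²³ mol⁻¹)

t ≈ 890 s

Product: (5.07×10⁻⁵ M)(0.187 L) = 9.481×10⁻⁶ mol.
Photons that must be absorbed: 9.481×10⁻⁶ / 0.869 = 1.091×10⁻⁵ mol.
Incident photons needed: 1.091×10⁻⁵ / 0.505 = 2.160×10⁻⁵ mol.
Photon energy: hc/λ = 4.424×10⁻¹⁹ J; per mole, 2.664×10⁵ J mol⁻¹.
Energy required: 2.160×10⁻⁵ × 2.664×10⁵ = 5.754 J.
Time: 5.754 J / 0.00648 W = 890 s.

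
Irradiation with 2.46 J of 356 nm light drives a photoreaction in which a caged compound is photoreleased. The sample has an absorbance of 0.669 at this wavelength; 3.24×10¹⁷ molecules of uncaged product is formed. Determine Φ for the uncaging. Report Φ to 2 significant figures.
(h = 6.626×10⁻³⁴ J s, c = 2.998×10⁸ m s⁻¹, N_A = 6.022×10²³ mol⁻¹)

Product: 3.24×10¹⁷ / 6.022×10²³ = 5.380×10⁻⁷ mol.
Photon energy at 356 nm: hc/λ = (6.626×10⁻³⁴)(2.998×10⁸)/(356×10⁻⁹) = 5.580×10⁻¹⁹ J.
Photons incident: 2.46 / 5.580×10⁻¹⁹ = 4.409×10¹⁸, i.e. 4.409×10¹⁸/6.022×10²³ = 7.321×10⁻⁶ mol.
Fraction absorbed: 1 − 10^(−0.669) = 0.7857.
Photons absorbed: 0.7857 × 7.321×10⁻⁶ = 5.752×10⁻⁶ mol.
Φ = 5.380×10⁻⁷ mol / 5.752×10⁻⁶ mol photons = 0.094.

Φ = 0.094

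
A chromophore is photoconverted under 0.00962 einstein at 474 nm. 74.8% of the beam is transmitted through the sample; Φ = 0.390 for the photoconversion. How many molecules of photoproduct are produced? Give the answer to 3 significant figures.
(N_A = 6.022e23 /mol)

Fraction absorbed: 1 − 74.8/100 = 0.2520.
Photons absorbed: 0.2520 × 0.00962 = 0.002424 mol.
Product: Φ × n_abs = 0.390 × 0.002424 = 9.454e-4 mol.
As a count: 9.454e-4 × 6.022e23 = 5.69e20.

5.69e20 molecules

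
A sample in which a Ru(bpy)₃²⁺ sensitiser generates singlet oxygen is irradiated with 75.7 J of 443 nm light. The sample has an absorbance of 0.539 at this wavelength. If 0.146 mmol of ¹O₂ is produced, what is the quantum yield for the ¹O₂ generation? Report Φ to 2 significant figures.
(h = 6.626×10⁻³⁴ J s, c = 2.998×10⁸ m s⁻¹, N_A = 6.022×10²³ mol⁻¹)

Φ = 0.73

Product: 0.146 mmol = 1.46×10⁻⁴ mol.
Photon energy at 443 nm: hc/λ = (6.626×10⁻³⁴)(2.998×10⁸)/(443×10⁻⁹) = 4.484×10⁻¹⁹ J.
Photons incident: 75.7 / 4.484×10⁻¹⁹ = 1.688×10²⁰, i.e. 1.688×10²⁰/6.022×10²³ = 2.803×10⁻⁴ mol.
Fraction absorbed: 1 − 10^(−0.539) = 0.7109.
Photons absorbed: 0.7109 × 2.803×10⁻⁴ = 1.993×10⁻⁴ mol.
Φ = 1.46×10⁻⁴ mol / 1.993×10⁻⁴ mol photons = 0.73.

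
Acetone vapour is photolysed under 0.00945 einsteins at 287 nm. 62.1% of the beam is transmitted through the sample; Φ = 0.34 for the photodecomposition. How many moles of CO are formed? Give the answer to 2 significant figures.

0.0012 mol

Fraction absorbed: 1 − 62.1/100 = 0.3790.
Photons absorbed: 0.3790 × 0.00945 = 0.003582 mol.
Product: Φ × n_abs = 0.34 × 0.003582 = 0.001218 mol.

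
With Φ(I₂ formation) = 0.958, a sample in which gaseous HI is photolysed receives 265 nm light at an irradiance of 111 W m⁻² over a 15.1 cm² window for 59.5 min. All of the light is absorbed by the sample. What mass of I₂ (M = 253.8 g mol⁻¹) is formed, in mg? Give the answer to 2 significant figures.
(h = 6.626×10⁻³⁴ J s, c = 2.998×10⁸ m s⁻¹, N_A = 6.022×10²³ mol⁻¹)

Photon energy at 265 nm: hc/λ = (6.626×10⁻³⁴)(2.998×10⁸)/(265×10⁻⁹) = 7.496×10⁻¹⁹ J.
Energy delivered: (111 W m⁻²)(15.1×10⁻⁴ m²)(3570 s) = 598.4 J.
Photons incident: 598.4 / 7.496×10⁻¹⁹ = 7.983×10²⁰, i.e. 7.983×10²⁰/6.022×10²³ = 0.001326 mol.
Product: Φ × n_abs = 0.958 × 0.001326 = 0.001270 mol.
Mass: 0.001270 × 253.8 = 0.3223 g = 320 mg.

320 mg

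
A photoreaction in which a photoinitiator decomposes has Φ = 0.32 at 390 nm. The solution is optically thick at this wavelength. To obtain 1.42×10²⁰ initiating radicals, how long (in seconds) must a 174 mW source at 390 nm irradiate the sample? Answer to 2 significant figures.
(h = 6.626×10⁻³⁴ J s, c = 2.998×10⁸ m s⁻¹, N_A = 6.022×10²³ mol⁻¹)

t ≈ 1300 s

Product: 1.42×10²⁰ / 6.022×10²³ = 2.358×10⁻⁴ mol.
Photons that must be absorbed: 2.358×10⁻⁴ / 0.32 = 7.369×10⁻⁴ mol.
Photon energy: hc/λ = 5.094×10⁻¹⁹ J; per mole, 3.068×10⁵ J mol⁻¹.
Energy required: 7.369×10⁻⁴ × 3.068×10⁵ = 226.1 J.
Time: 226.1 J / 0.174 W = 1300 s.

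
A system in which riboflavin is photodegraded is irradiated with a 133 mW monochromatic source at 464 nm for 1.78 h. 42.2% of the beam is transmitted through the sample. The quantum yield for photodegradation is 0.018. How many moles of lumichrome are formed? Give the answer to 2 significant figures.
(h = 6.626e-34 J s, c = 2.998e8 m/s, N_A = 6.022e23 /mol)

Photon energy at 464 nm: hc/λ = (6.626e-34)(2.998e8)/(464e-9) = 4.281e-19 J.
Energy delivered: (133 mW)(6408 s) = 852.3 J.
Photons incident: 852.3 / 4.281e-19 = 1.991e21, i.e. 1.991e21/6.022e23 = 0.003306 mol.
Fraction absorbed: 1 − 42.2/100 = 0.5780.
Photons absorbed: 0.5780 × 0.003306 = 0.001911 mol.
Product: Φ × n_abs = 0.018 × 0.001911 = 3.440e-5 mol.

3.4e-5 mol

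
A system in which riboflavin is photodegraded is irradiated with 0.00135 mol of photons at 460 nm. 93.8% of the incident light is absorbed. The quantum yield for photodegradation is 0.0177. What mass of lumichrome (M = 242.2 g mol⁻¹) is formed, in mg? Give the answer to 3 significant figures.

Photons absorbed: 0.938 × 0.00135 = 0.001266 mol.
Product: Φ × n_abs = 0.0177 × 0.001266 = 2.241×10⁻⁵ mol.
Mass: 2.241×10⁻⁵ × 242.2 = 0.005428 g = 5.43 mg.

5.43 mg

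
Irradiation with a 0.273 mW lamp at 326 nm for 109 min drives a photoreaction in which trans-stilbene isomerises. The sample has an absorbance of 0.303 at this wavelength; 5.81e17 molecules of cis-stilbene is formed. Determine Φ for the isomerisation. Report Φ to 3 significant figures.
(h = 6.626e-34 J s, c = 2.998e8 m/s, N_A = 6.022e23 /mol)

Φ = 0.395

Product: 5.81e17 / 6.022e23 = 9.648e-7 mol.
Photon energy at 326 nm: hc/λ = (6.626e-34)(2.998e8)/(326e-9) = 6.093e-19 J.
Energy delivered: (0.273 mW)(6540 s) = 1.785 J.
Photons incident: 1.785 / 6.093e-19 = 2.930e18, i.e. 2.930e18/6.022e23 = 4.865e-6 mol.
Fraction absorbed: 1 − 10^(−0.303) = 0.5023.
Photons absorbed: 0.5023 × 4.865e-6 = 2.444e-6 mol.
Φ = 9.648e-7 mol / 2.444e-6 mol photons = 0.395.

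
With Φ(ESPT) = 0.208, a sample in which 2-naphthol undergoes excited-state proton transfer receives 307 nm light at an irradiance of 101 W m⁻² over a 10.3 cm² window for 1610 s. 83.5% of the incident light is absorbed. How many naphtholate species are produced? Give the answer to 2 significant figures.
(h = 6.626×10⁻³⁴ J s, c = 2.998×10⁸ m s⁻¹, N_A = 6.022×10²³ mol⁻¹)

4.5×10¹⁹ species

Photon energy at 307 nm: hc/λ = (6.626×10⁻³⁴)(2.998×10⁸)/(307×10⁻⁹) = 6.471×10⁻¹⁹ J.
Energy delivered: (101 W m⁻²)(10.3×10⁻⁴ m²)(1610 s) = 167.5 J.
Photons incident: 167.5 / 6.471×10⁻¹⁹ = 2.588×10²⁰, i.e. 2.588×10²⁰/6.022×10²³ = 4.298×10⁻⁴ mol.
Photons absorbed: 0.835 × 4.298×10⁻⁴ = 3.589×10⁻⁴ mol.
Product: Φ × n_abs = 0.208 × 3.589×10⁻⁴ = 7.465×10⁻⁵ mol.
As a count: 7.465×10⁻⁵ × 6.022×10²³ = 4.5×10¹⁹.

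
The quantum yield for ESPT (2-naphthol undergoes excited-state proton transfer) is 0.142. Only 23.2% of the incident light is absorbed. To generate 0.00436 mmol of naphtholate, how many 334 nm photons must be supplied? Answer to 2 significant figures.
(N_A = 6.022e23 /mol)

8.0e19 photons

Product: 0.00436 mmol = 4.36e-6 mol.
Photons that must be absorbed: 4.36e-6 / 0.142 = 3.070e-5 mol.
Incident photons needed: 3.070e-5 / 0.232 = 1.323e-4 mol.
Photon count: 1.323e-4 × 6.022e23 = 8.0e19.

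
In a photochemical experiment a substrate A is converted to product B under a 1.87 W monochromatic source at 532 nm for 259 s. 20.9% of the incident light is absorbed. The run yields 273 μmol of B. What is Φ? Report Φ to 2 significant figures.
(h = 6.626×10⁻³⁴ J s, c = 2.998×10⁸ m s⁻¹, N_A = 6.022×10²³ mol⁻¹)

Φ = 0.61

Product: 273 μmol = 2.73×10⁻⁴ mol.
Photon energy at 532 nm: hc/λ = (6.626×10⁻³⁴)(2.998×10⁸)/(532×10⁻⁹) = 3.734×10⁻¹⁹ J.
Energy delivered: (1.87 W)(259 s) = 484.3 J.
Photons incident: 484.3 / 3.734×10⁻¹⁹ = 1.297×10²¹, i.e. 1.297×10²¹/6.022×10²³ = 0.002154 mol.
Photons absorbed: 0.209 × 0.002154 = 4.502×10⁻⁴ mol.
Φ = 2.73×10⁻⁴ mol / 4.502×10⁻⁴ mol photons = 0.61.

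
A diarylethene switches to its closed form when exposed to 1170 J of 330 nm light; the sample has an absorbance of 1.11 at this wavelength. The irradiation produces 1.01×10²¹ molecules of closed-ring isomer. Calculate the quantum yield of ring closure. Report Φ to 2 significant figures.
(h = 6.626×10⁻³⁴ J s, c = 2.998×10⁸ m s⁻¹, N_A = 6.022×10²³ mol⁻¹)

Product: 1.01×10²¹ / 6.022×10²³ = 0.001677 mol.
Photon energy at 330 nm: hc/λ = (6.626×10⁻³⁴)(2.998×10⁸)/(330×10⁻⁹) = 6.020×10⁻¹⁹ J.
Photons incident: 1170 / 6.020×10⁻¹⁹ = 1.944×10²¹, i.e. 1.944×10²¹/6.022×10²³ = 0.003228 mol.
Fraction absorbed: 1 − 10^(−1.11) = 0.9224.
Photons absorbed: 0.9224 × 0.003228 = 0.002978 mol.
Φ = 0.001677 mol / 0.002978 mol photons = 0.56.

Φ = 0.56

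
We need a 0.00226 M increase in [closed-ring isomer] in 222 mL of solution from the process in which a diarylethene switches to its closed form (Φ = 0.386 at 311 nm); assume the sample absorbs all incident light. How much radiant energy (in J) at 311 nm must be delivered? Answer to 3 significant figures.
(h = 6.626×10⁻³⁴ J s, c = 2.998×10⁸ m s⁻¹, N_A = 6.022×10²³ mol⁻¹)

Product: (0.00226 M)(0.222 L) = 5.017×10⁻⁴ mol.
Photons that must be absorbed: 5.017×10⁻⁴ / 0.386 = 0.001300 mol.
Photon energy: hc/λ = 6.387×10⁻¹⁹ J; per mole, 3.846×10⁵ J mol⁻¹.
Energy required: 0.001300 × 3.846×10⁵ = 500 J.

500 J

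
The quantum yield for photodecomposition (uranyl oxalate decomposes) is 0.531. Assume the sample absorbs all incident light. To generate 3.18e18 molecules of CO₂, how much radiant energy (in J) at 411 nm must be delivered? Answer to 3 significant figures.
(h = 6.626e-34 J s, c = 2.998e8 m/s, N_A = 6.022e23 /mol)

2.89 J

Product: 3.18e18 / 6.022e23 = 5.281e-6 mol.
Photons that must be absorbed: 5.281e-6 / 0.531 = 9.945e-6 mol.
Photon energy: hc/λ = 4.833e-19 J; per mole, 2.910e5 J mol⁻¹.
Energy required: 9.945e-6 × 2.910e5 = 2.89 J.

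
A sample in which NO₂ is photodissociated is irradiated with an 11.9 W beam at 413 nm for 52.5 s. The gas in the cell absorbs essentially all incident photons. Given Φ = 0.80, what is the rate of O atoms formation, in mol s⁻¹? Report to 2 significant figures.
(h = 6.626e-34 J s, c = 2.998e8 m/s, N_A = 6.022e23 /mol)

Photon energy at 413 nm: hc/λ = (6.626e-34)(2.998e8)/(413e-9) = 4.810e-19 J.
Energy delivered: (11.9 W)(52.5 s) = 624.8 J.
Photons incident: 624.8 / 4.810e-19 = 1.299e21, i.e. 1.299e21/6.022e23 = 0.002157 mol.
Product formed: 0.80 × 0.002157 = 0.001726 mol.
Rate: 0.001726 / 52.5 s = 3.3e-5 mol s⁻¹.

3.3e-5 mol s⁻¹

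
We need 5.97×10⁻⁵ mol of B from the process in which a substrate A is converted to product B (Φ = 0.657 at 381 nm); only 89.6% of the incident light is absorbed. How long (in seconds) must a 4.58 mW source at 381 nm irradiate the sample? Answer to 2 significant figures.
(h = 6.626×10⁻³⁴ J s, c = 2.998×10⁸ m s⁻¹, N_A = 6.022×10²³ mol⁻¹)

Photons that must be absorbed: 5.97×10⁻⁵ / 0.657 = 9.087×10⁻⁵ mol.
Incident photons needed: 9.087×10⁻⁵ / 0.896 = 1.014×10⁻⁴ mol.
Photon energy: hc/λ = 5.214×10⁻¹⁹ J; per mole, 3.140×10⁵ J mol⁻¹.
Energy required: 1.014×10⁻⁴ × 3.140×10⁵ = 31.84 J.
Time: 31.84 J / 0.00458 W = 7000 s.

t ≈ 7000 s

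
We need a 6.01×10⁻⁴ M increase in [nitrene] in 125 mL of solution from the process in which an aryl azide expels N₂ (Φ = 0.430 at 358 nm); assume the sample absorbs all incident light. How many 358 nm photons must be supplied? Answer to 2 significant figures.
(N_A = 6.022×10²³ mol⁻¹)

Product: (6.01×10⁻⁴ M)(0.125 L) = 7.513×10⁻⁵ mol.
Photons that must be absorbed: 7.513×10⁻⁵ / 0.430 = 1.747×10⁻⁴ mol.
Photon count: 1.747×10⁻⁴ × 6.022×10²³ = 1.1×10²⁰.

1.1×10²⁰ photons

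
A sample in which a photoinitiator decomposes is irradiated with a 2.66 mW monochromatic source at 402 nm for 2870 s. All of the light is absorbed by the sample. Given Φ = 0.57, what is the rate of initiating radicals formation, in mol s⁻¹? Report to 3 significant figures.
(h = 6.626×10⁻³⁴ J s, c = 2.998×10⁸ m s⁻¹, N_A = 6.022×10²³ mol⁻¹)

Photon energy at 402 nm: hc/λ = (6.626×10⁻³⁴)(2.998×10⁸)/(402×10⁻⁹) = 4.941×10⁻¹⁹ J.
Energy delivered: (2.66 mW)(2870 s) = 7.634 J.
Photons incident: 7.634 / 4.941×10⁻¹⁹ = 1.545×10¹⁹, i.e. 1.545×10¹⁹/6.022×10²³ = 2.566×10⁻⁵ mol.
Product formed: 0.57 × 2.566×10⁻⁵ = 1.463×10⁻⁵ mol.
Rate: 1.463×10⁻⁵ / 2870 s = 5.10×10⁻⁹ mol s⁻¹.

5.10×10⁻⁹ mol s⁻¹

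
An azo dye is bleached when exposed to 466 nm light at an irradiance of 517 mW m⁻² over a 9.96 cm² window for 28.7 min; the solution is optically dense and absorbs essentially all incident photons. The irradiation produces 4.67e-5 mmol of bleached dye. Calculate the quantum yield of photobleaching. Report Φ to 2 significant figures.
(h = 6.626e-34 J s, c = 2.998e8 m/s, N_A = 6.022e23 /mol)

Product: 4.67e-5 mmol = 4.67e-8 mol.
Photon energy at 466 nm: hc/λ = (6.626e-34)(2.998e8)/(466e-9) = 4.263e-19 J.
Energy delivered: (517 mW m⁻²)(9.96e-4 m²)(1722 s) = 0.8867 J.
Photons incident: 0.8867 / 4.263e-19 = 2.080e18, i.e. 2.080e18/6.022e23 = 3.454e-6 mol.
Φ = 4.67e-8 mol / 3.454e-6 mol photons = 0.014.

Φ = 0.014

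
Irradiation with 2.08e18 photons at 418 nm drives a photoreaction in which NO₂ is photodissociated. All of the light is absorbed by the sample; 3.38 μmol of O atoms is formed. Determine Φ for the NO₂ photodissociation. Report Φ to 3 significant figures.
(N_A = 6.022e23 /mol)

Product: 3.38 μmol = 3.38e-6 mol.
Moles of photons: 2.08e18 / 6.022e23 = 3.454e-6 mol.
Φ = 3.38e-6 mol / 3.454e-6 mol photons = 0.979.

Φ = 0.979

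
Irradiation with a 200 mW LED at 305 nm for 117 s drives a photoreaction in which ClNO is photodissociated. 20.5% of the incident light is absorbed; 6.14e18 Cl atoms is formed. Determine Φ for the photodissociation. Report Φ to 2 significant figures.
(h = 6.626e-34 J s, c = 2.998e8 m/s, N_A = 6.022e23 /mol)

Product: 6.14e18 / 6.022e23 = 1.020e-5 mol.
Photon energy at 305 nm: hc/λ = (6.626e-34)(2.998e8)/(305e-9) = 6.513e-19 J.
Energy delivered: (200 mW)(117 s) = 23.40 J.
Photons incident: 23.40 / 6.513e-19 = 3.593e19, i.e. 3.593e19/6.022e23 = 5.966e-5 mol.
Photons absorbed: 0.205 × 5.966e-5 = 1.223e-5 mol.
Φ = 1.020e-5 mol / 1.223e-5 mol photons = 0.83.

Φ = 0.83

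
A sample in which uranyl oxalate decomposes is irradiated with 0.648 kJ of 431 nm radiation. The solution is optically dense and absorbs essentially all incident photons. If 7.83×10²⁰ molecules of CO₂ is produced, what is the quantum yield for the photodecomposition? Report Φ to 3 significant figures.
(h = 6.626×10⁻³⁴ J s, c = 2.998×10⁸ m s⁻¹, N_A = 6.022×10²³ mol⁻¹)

Φ = 0.557

Product: 7.83×10²⁰ / 6.022×10²³ = 0.001300 mol.
Photon energy at 431 nm: hc/λ = (6.626×10⁻³⁴)(2.998×10⁸)/(431×10⁻⁹) = 4.609×10⁻¹⁹ J.
Incident energy: 0.648 kJ = 648 J.
Photons incident: 648 / 4.609×10⁻¹⁹ = 1.406×10²¹, i.e. 1.406×10²¹/6.022×10²³ = 0.002335 mol.
Φ = 0.001300 mol / 0.002335 mol photons = 0.557.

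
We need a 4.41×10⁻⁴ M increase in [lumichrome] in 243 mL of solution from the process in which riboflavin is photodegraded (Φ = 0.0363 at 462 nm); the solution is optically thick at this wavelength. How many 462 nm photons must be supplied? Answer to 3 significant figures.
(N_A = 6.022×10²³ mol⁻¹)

Product: (4.41×10⁻⁴ M)(0.243 L) = 1.072×10⁻⁴ mol.
Photons that must be absorbed: 1.072×10⁻⁴ / 0.0363 = 0.002953 mol.
Photon count: 0.002953 × 6.022×10²³ = 1.78×10²¹.

1.78×10²¹ photons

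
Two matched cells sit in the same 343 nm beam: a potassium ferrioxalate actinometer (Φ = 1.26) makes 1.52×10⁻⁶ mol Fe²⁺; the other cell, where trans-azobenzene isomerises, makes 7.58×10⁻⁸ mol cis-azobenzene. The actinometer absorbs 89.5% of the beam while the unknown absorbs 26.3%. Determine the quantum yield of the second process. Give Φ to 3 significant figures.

Photons absorbed by the actinometer: 1.52×10⁻⁶ / 1.26 = 1.206×10⁻⁶ mol.
Incident flux: 1.206×10⁻⁶ / 0.895 = 1.347×10⁻⁶ einstein.
Absorbed by unknown: 0.263 × 1.347×10⁻⁶ = 3.543×10⁻⁷ mol.
Φ(unknown) = 7.58×10⁻⁸ / 3.543×10⁻⁷ = 0.214.

Φ = 0.214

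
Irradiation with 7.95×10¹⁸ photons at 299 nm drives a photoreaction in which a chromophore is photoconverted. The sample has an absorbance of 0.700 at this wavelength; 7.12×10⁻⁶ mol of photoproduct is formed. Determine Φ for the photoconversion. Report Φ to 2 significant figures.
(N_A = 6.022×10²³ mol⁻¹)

Φ = 0.67

Moles of photons: 7.95×10¹⁸ / 6.022×10²³ = 1.320×10⁻⁵ mol.
Fraction absorbed: 1 − 10^(−0.700) = 0.8005.
Photons absorbed: 0.8005 × 1.320×10⁻⁵ = 1.057×10⁻⁵ mol.
Φ = 7.12×10⁻⁶ mol / 1.057×10⁻⁵ mol photons = 0.67.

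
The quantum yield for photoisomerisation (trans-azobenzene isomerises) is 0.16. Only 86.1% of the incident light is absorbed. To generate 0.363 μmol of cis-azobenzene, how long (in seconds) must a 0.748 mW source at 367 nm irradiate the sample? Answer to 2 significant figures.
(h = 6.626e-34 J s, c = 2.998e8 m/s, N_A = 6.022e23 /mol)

t ≈ 1100 s

Product: 0.363 μmol = 3.63e-7 mol.
Photons that must be absorbed: 3.63e-7 / 0.16 = 2.269e-6 mol.
Incident photons needed: 2.269e-6 / 0.861 = 2.635e-6 mol.
Photon energy: hc/λ = 5.413e-19 J; per mole, 3.260e5 J mol⁻¹.
Energy required: 2.635e-6 × 3.260e5 = 0.8590 J.
Time: 0.8590 J / 0.000748 W = 1100 s.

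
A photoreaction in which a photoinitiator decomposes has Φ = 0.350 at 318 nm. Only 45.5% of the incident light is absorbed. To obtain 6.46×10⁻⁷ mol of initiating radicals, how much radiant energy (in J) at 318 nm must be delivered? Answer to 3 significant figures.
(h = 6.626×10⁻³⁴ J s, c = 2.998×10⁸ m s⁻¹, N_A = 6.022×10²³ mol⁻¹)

1.53 J

Photons that must be absorbed: 6.46×10⁻⁷ / 0.350 = 1.846×10⁻⁶ mol.
Incident photons needed: 1.846×10⁻⁶ / 0.455 = 4.057×10⁻⁶ mol.
Photon energy: hc/λ = 6.247×10⁻¹⁹ J; per mole, 3.762×10⁵ J mol⁻¹.
Energy required: 4.057×10⁻⁶ × 3.762×10⁵ = 1.53 J.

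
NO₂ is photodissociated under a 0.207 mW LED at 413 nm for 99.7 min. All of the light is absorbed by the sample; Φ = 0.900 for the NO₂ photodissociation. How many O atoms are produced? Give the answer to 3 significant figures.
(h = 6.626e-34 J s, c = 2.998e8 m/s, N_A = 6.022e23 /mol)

2.32e18 atoms

Photon energy at 413 nm: hc/λ = (6.626e-34)(2.998e8)/(413e-9) = 4.810e-19 J.
Energy delivered: (0.207 mW)(5982 s) = 1.238 J.
Photons incident: 1.238 / 4.810e-19 = 2.574e18, i.e. 2.574e18/6.022e23 = 4.274e-6 mol.
Product: Φ × n_abs = 0.900 × 4.274e-6 = 3.847e-6 mol.
As a count: 3.847e-6 × 6.022e23 = 2.32e18.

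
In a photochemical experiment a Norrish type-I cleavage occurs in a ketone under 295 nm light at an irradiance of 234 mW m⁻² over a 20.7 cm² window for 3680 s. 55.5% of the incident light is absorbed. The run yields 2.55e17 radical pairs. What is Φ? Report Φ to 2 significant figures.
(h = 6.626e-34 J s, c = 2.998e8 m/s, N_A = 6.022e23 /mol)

Φ = 0.17

Product: 2.55e17 / 6.022e23 = 4.234e-7 mol.
Photon energy at 295 nm: hc/λ = (6.626e-34)(2.998e8)/(295e-9) = 6.734e-19 J.
Energy delivered: (234 mW m⁻²)(20.7e-4 m²)(3680 s) = 1.783 J.
Photons incident: 1.783 / 6.734e-19 = 2.648e18, i.e. 2.648e18/6.022e23 = 4.397e-6 mol.
Photons absorbed: 0.555 × 4.397e-6 = 2.440e-6 mol.
Φ = 4.234e-7 mol / 2.440e-6 mol photons = 0.17.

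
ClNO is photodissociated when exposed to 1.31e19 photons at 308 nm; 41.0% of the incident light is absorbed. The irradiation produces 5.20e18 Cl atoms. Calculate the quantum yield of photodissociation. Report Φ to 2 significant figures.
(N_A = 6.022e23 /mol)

Product: 5.20e18 / 6.022e23 = 8.635e-6 mol.
Moles of photons: 1.31e19 / 6.022e23 = 2.175e-5 mol.
Photons absorbed: 0.410 × 2.175e-5 = 8.917e-6 mol.
Φ = 8.635e-6 mol / 8.917e-6 mol photons = 0.97.

Φ = 0.97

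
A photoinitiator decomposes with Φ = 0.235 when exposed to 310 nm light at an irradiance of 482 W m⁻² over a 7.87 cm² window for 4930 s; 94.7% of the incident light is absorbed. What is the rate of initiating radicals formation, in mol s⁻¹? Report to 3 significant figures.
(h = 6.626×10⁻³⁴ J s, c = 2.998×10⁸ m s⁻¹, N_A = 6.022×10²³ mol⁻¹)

Photon energy at 310 nm: hc/λ = (6.626×10⁻³⁴)(2.998×10⁸)/(310×10⁻⁹) = 6.408×10⁻¹⁹ J.
Energy delivered: (482 W m⁻²)(7.87×10⁻⁴ m²)(4930 s) = 1870 J.
Photons incident: 1870 / 6.408×10⁻¹⁹ = 2.918×10²¹, i.e. 2.918×10²¹/6.022×10²³ = 0.004846 mol.
Photons absorbed: 0.947 × 0.004846 = 0.004589 mol.
Product formed: 0.235 × 0.004589 = 0.001078 mol.
Rate: 0.001078 / 4930 s = 2.19×10⁻⁷ mol s⁻¹.

2.19×10⁻⁷ mol s⁻¹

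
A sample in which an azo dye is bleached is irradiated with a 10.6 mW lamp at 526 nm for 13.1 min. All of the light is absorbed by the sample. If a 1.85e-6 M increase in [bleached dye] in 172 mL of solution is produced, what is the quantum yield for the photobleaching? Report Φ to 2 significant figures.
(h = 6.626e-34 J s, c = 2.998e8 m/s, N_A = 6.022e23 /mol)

Φ = 0.0087

Product: (1.85e-6 M)(0.172 L) = 3.182e-7 mol.
Photon energy at 526 nm: hc/λ = (6.626e-34)(2.998e8)/(526e-9) = 3.777e-19 J.
Energy delivered: (10.6 mW)(786 s) = 8.332 J.
Photons incident: 8.332 / 3.777e-19 = 2.206e19, i.e. 2.206e19/6.022e23 = 3.663e-5 mol.
Φ = 3.182e-7 mol / 3.663e-5 mol photons = 0.0087.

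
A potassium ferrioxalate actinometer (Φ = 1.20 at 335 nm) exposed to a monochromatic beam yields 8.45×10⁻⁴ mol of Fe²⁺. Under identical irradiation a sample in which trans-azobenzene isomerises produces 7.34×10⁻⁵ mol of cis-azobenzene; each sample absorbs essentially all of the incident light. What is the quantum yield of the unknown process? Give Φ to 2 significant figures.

Photons absorbed by the actinometer: 8.45×10⁻⁴ / 1.20 = 7.042×10⁻⁴ mol.
Φ(unknown) = 7.34×10⁻⁵ / 7.042×10⁻⁴ = 0.10.

Φ = 0.10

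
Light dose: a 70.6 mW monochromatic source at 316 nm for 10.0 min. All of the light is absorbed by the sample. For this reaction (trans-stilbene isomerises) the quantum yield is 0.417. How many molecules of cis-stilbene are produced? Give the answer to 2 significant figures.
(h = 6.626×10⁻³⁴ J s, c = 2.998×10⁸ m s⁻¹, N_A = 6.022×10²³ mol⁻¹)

2.8×10¹⁹ molecules

Photon energy at 316 nm: hc/λ = (6.626×10⁻³⁴)(2.998×10⁸)/(316×10⁻⁹) = 6.286×10⁻¹⁹ J.
Energy delivered: (70.6 mW)(600 s) = 42.36 J.
Photons incident: 42.36 / 6.286×10⁻¹⁹ = 6.739×10¹⁹, i.e. 6.739×10¹⁹/6.022×10²³ = 1.119×10⁻⁴ mol.
Product: Φ × n_abs = 0.417 × 1.119×10⁻⁴ = 4.666×10⁻⁵ mol.
As a count: 4.666×10⁻⁵ × 6.022×10²³ = 2.8×10¹⁹.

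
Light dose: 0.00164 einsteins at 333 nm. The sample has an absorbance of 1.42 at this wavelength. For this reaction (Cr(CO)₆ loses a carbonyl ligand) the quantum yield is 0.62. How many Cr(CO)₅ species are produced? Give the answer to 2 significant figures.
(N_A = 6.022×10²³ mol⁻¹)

5.9×10²⁰ species

Fraction absorbed: 1 − 10^(−1.42) = 0.9620.
Photons absorbed: 0.9620 × 0.00164 = 0.001578 mol.
Product: Φ × n_abs = 0.62 × 0.001578 = 9.784×10⁻⁴ mol.
As a count: 9.784×10⁻⁴ × 6.022×10²³ = 5.9×10²⁰.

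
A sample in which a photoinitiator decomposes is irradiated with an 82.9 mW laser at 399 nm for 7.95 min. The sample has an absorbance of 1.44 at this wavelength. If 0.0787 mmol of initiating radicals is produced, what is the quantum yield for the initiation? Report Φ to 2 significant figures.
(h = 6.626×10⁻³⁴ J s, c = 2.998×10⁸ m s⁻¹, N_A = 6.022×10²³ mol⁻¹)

Product: 0.0787 mmol = 7.87×10⁻⁵ mol.
Photon energy at 399 nm: hc/λ = (6.626×10⁻³⁴)(2.998×10⁸)/(399×10⁻⁹) = 4.979×10⁻¹⁹ J.
Energy delivered: (82.9 mW)(477 s) = 39.54 J.
Photons incident: 39.54 / 4.979×10⁻¹⁹ = 7.941×10¹⁹, i.e. 7.941×10¹⁹/6.022×10²³ = 1.319×10⁻⁴ mol.
Fraction absorbed: 1 − 10^(−1.44) = 0.9637.
Photons absorbed: 0.9637 × 1.319×10⁻⁴ = 1.271×10⁻⁴ mol.
Φ = 7.87×10⁻⁵ mol / 1.271×10⁻⁴ mol photons = 0.62.

Φ = 0.62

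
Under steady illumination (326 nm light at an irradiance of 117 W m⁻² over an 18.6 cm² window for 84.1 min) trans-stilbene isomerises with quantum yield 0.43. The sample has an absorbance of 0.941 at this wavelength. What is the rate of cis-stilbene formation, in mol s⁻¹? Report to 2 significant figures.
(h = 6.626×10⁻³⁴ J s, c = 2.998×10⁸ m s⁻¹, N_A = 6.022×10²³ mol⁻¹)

2.3×10⁻⁷ mol s⁻¹

Photon energy at 326 nm: hc/λ = (6.626×10⁻³⁴)(2.998×10⁸)/(326×10⁻⁹) = 6.093×10⁻¹⁹ J.
Energy delivered: (117 W m⁻²)(18.6×10⁻⁴ m²)(5046 s) = 1098 J.
Photons incident: 1098 / 6.093×10⁻¹⁹ = 1.802×10²¹, i.e. 1.802×10²¹/6.022×10²³ = 0.002992 mol.
Fraction absorbed: 1 − 10^(−0.941) = 0.8854.
Photons absorbed: 0.8854 × 0.002992 = 0.002649 mol.
Product formed: 0.43 × 0.002649 = 0.001139 mol.
Rate: 0.001139 / 5046 s = 2.3×10⁻⁷ mol s⁻¹.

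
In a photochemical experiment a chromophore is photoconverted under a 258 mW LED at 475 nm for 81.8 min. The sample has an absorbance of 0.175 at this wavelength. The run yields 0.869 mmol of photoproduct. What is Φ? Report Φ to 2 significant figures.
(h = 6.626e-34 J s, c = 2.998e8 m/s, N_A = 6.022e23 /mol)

Φ = 0.52

Product: 0.869 mmol = 8.69e-4 mol.
Photon energy at 475 nm: hc/λ = (6.626e-34)(2.998e8)/(475e-9) = 4.182e-19 J.
Energy delivered: (258 mW)(4908 s) = 1266 J.
Photons incident: 1266 / 4.182e-19 = 3.027e21, i.e. 3.027e21/6.022e23 = 0.005027 mol.
Fraction absorbed: 1 − 10^(−0.175) = 0.3317.
Photons absorbed: 0.3317 × 0.005027 = 0.001667 mol.
Φ = 8.69e-4 mol / 0.001667 mol photons = 0.52.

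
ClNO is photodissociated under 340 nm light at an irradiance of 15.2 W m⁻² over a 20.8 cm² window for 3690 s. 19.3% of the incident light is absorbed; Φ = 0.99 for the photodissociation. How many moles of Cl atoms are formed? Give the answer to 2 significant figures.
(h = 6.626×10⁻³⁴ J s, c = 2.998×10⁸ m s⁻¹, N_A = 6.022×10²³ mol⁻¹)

6.3×10⁻⁵ mol

Photon energy at 340 nm: hc/λ = (6.626×10⁻³⁴)(2.998×10⁸)/(340×10⁻⁹) = 5.843×10⁻¹⁹ J.
Energy delivered: (15.2 W m⁻²)(20.8×10⁻⁴ m²)(3690 s) = 116.7 J.
Photons incident: 116.7 / 5.843×10⁻¹⁹ = 1.997×10²⁰, i.e. 1.997×10²⁰/6.022×10²³ = 3.316×10⁻⁴ mol.
Photons absorbed: 0.193 × 3.316×10⁻⁴ = 6.400×10⁻⁵ mol.
Product: Φ × n_abs = 0.99 × 6.400×10⁻⁵ = 6.336×10⁻⁵ mol.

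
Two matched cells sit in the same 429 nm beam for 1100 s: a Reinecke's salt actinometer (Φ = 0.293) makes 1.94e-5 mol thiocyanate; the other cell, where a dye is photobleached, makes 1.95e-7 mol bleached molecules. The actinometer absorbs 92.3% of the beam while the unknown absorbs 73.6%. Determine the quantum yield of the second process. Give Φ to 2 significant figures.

Φ = 0.0037

Photons absorbed by the actinometer: 1.94e-5 / 0.293 = 6.621e-5 mol.
Incident flux: 6.621e-5 / 0.923 = 7.173e-5 einstein.
Absorbed by unknown: 0.736 × 7.173e-5 = 5.279e-5 mol.
Φ(unknown) = 1.95e-7 / 5.279e-5 = 0.0037.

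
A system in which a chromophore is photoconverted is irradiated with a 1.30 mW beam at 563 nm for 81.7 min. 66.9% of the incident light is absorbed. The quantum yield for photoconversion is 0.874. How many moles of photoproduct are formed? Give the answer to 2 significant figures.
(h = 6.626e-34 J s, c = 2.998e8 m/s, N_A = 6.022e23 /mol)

Photon energy at 563 nm: hc/λ = (6.626e-34)(2.998e8)/(563e-9) = 3.528e-19 J.
Energy delivered: (1.30 mW)(4902 s) = 6.373 J.
Photons incident: 6.373 / 3.528e-19 = 1.806e19, i.e. 1.806e19/6.022e23 = 2.999e-5 mol.
Photons absorbed: 0.669 × 2.999e-5 = 2.006e-5 mol.
Product: Φ × n_abs = 0.874 × 2.006e-5 = 1.753e-5 mol.

1.8e-5 mol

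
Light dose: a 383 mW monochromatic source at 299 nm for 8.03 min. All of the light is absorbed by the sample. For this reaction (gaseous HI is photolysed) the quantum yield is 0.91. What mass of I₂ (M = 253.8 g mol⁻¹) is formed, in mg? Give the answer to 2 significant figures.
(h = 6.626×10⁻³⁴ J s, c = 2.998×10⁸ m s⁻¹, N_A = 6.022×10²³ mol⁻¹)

Photon energy at 299 nm: hc/λ = (6.626×10⁻³⁴)(2.998×10⁸)/(299×10⁻⁹) = 6.644×10⁻¹⁹ J.
Energy delivered: (383 mW)(481.8 s) = 184.5 J.
Photons incident: 184.5 / 6.644×10⁻¹⁹ = 2.777×10²⁰, i.e. 2.777×10²⁰/6.022×10²³ = 4.611×10⁻⁴ mol.
Product: Φ × n_abs = 0.91 × 4.611×10⁻⁴ = 4.196×10⁻⁴ mol.
Mass: 4.196×10⁻⁴ × 253.8 = 0.1065 g = 110 mg.

110 mg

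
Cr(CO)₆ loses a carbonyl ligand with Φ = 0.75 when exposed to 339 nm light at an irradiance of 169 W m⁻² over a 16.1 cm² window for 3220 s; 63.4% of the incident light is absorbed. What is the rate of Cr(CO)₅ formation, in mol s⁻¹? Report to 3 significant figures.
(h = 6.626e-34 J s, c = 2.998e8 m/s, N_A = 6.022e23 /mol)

Photon energy at 339 nm: hc/λ = (6.626e-34)(2.998e8)/(339e-9) = 5.860e-19 J.
Energy delivered: (169 W m⁻²)(16.1e-4 m²)(3220 s) = 876.1 J.
Photons incident: 876.1 / 5.860e-19 = 1.495e21, i.e. 1.495e21/6.022e23 = 0.002483 mol.
Photons absorbed: 0.634 × 0.002483 = 0.001574 mol.
Product formed: 0.75 × 0.001574 = 0.001181 mol.
Rate: 0.001181 / 3220 s = 3.67e-7 mol s⁻¹.

3.67e-7 mol s⁻¹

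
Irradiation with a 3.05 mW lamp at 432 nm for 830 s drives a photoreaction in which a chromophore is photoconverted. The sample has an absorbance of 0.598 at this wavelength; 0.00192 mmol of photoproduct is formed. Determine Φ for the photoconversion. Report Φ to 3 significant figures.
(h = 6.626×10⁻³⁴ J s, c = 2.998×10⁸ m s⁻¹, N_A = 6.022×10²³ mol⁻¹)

Product: 0.00192 mmol = 1.92×10⁻⁶ mol.
Photon energy at 432 nm: hc/λ = (6.626×10⁻³⁴)(2.998×10⁸)/(432×10⁻⁹) = 4.598×10⁻¹⁹ J.
Energy delivered: (3.05 mW)(830 s) = 2.532 J.
Photons incident: 2.532 / 4.598×10⁻¹⁹ = 5.507×10¹⁸, i.e. 5.507×10¹⁸/6.022×10²³ = 9.145×10⁻⁶ mol.
Fraction absorbed: 1 − 10^(−0.598) = 0.7477.
Photons absorbed: 0.7477 × 9.145×10⁻⁶ = 6.838×10⁻⁶ mol.
Φ = 1.92×10⁻⁶ mol / 6.838×10⁻⁶ mol photons = 0.281.

Φ = 0.281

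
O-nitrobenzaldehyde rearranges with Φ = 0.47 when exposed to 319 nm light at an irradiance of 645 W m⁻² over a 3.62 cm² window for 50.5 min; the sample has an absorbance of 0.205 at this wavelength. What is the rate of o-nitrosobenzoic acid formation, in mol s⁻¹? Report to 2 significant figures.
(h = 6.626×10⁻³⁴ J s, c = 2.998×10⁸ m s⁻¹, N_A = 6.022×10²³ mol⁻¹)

1.1×10⁻⁷ mol s⁻¹

Photon energy at 319 nm: hc/λ = (6.626×10⁻³⁴)(2.998×10⁸)/(319×10⁻⁹) = 6.227×10⁻¹⁹ J.
Energy delivered: (645 W m⁻²)(3.62×10⁻⁴ m²)(3030 s) = 707.5 J.
Photons incident: 707.5 / 6.227×10⁻¹⁹ = 1.136×10²¹, i.e. 1.136×10²¹/6.022×10²³ = 0.001886 mol.
Fraction absorbed: 1 − 10^(−0.205) = 0.3763.
Photons absorbed: 0.3763 × 0.001886 = 7.097×10⁻⁴ mol.
Product formed: 0.47 × 7.097×10⁻⁴ = 3.336×10⁻⁴ mol.
Rate: 3.336×10⁻⁴ / 3030 s = 1.1×10⁻⁷ mol s⁻¹.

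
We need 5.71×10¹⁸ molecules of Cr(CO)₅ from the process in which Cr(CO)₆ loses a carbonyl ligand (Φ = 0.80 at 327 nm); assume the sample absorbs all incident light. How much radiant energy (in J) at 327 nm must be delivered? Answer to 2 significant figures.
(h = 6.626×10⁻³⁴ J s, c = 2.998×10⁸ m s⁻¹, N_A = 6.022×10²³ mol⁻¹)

4.3 J

Product: 5.71×10¹⁸ / 6.022×10²³ = 9.482×10⁻⁶ mol.
Photons that must be absorbed: 9.482×10⁻⁶ / 0.80 = 1.185×10⁻⁵ mol.
Photon energy: hc/λ = 6.075×10⁻¹⁹ J; per mole, 3.658×10⁵ J mol⁻¹.
Energy required: 1.185×10⁻⁵ × 3.658×10⁵ = 4.3 J.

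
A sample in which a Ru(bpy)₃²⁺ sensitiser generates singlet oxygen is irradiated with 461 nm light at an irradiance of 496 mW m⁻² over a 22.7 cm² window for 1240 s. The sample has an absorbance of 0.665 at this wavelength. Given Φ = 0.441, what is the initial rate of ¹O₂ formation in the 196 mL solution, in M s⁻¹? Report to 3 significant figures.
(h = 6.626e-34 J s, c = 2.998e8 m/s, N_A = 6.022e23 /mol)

Photon energy at 461 nm: hc/λ = (6.626e-34)(2.998e8)/(461e-9) = 4.309e-19 J.
Energy delivered: (496 mW m⁻²)(22.7e-4 m²)(1240 s) = 1.396 J.
Photons incident: 1.396 / 4.309e-19 = 3.240e18, i.e. 3.240e18/6.022e23 = 5.380e-6 mol.
Fraction absorbed: 1 − 10^(−0.665) = 0.7837.
Photons absorbed: 0.7837 × 5.380e-6 = 4.216e-6 mol.
Product formed: 0.441 × 4.216e-6 = 1.859e-6 mol.
Rate: 1.859e-6 mol / (1240 s × 0.196 L) = 7.65e-9 M s⁻¹.

7.65e-9 M s⁻¹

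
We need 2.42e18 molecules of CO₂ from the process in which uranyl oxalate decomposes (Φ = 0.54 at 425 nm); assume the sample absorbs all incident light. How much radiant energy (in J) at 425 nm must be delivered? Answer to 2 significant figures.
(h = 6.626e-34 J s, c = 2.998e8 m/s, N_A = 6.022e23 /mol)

2.1 J

Product: 2.42e18 / 6.022e23 = 4.019e-6 mol.
Photons that must be absorbed: 4.019e-6 / 0.54 = 7.443e-6 mol.
Photon energy: hc/λ = 4.674e-19 J; per mole, 2.815e5 J mol⁻¹.
Energy required: 7.443e-6 × 2.815e5 = 2.1 J.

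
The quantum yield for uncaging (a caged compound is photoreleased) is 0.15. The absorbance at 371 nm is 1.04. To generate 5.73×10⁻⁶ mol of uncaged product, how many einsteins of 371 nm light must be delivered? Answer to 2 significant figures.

Photons that must be absorbed: 5.73×10⁻⁶ / 0.15 = 3.820×10⁻⁵ mol.
Fraction absorbed: 1 − 10^(−1.04) = 0.9088.
Incident photons needed: 3.820×10⁻⁵ / 0.9088 = 4.203×10⁻⁵ mol.

4.2×10⁻⁵ einstein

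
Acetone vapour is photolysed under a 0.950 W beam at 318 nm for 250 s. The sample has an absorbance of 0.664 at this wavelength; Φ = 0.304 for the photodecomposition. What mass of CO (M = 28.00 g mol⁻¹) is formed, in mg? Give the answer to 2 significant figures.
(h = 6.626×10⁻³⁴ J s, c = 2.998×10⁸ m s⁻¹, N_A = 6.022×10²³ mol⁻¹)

Photon energy at 318 nm: hc/λ = (6.626×10⁻³⁴)(2.998×10⁸)/(318×10⁻⁹) = 6.247×10⁻¹⁹ J.
Energy delivered: (0.950 W)(250 s) = 237.5 J.
Photons incident: 237.5 / 6.247×10⁻¹⁹ = 3.802×10²⁰, i.e. 3.802×10²⁰/6.022×10²³ = 6.314×10⁻⁴ mol.
Fraction absorbed: 1 − 10^(−0.664) = 0.7832.
Photons absorbed: 0.7832 × 6.314×10⁻⁴ = 4.945×10⁻⁴ mol.
Product: Φ × n_abs = 0.304 × 4.945×10⁻⁴ = 1.503×10⁻⁴ mol.
Mass: 1.503×10⁻⁴ × 28.00 = 0.004208 g = 4.2 mg.

4.2 mg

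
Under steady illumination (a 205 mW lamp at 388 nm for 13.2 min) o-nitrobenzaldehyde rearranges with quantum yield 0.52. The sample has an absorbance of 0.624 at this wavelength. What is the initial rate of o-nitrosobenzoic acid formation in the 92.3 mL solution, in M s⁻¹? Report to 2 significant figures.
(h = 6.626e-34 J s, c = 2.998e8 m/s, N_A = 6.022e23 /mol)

Photon energy at 388 nm: hc/λ = (6.626e-34)(2.998e8)/(388e-9) = 5.120e-19 J.
Energy delivered: (205 mW)(792 s) = 162.4 J.
Photons incident: 162.4 / 5.120e-19 = 3.172e20, i.e. 3.172e20/6.022e23 = 5.267e-4 mol.
Fraction absorbed: 1 − 10^(−0.624) = 0.7623.
Photons absorbed: 0.7623 × 5.267e-4 = 4.015e-4 mol.
Product formed: 0.52 × 4.015e-4 = 2.088e-4 mol.
Rate: 2.088e-4 mol / (792 s × 0.0923 L) = 2.9e-6 M s⁻¹.

2.9e-6 M s⁻¹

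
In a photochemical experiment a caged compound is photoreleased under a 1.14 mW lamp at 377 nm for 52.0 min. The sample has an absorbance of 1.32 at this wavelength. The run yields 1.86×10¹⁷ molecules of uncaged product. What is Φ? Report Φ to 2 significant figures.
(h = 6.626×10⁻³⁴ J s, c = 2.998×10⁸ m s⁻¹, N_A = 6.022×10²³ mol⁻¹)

Product: 1.86×10¹⁷ / 6.022×10²³ = 3.089×10⁻⁷ mol.
Photon energy at 377 nm: hc/λ = (6.626×10⁻³⁴)(2.998×10⁸)/(377×10⁻⁹) = 5.269×10⁻¹⁹ J.
Energy delivered: (1.14 mW)(3120 s) = 3.557 J.
Photons incident: 3.557 / 5.269×10⁻¹⁹ = 6.751×10¹⁸, i.e. 6.751×10¹⁸/6.022×10²³ = 1.121×10⁻⁵ mol.
Fraction absorbed: 1 − 10^(−1.32) = 0.9521.
Photons absorbed: 0.9521 × 1.121×10⁻⁵ = 1.067×10⁻⁵ mol.
Φ = 3.089×10⁻⁷ mol / 1.067×10⁻⁵ mol photons = 0.029.

Φ = 0.029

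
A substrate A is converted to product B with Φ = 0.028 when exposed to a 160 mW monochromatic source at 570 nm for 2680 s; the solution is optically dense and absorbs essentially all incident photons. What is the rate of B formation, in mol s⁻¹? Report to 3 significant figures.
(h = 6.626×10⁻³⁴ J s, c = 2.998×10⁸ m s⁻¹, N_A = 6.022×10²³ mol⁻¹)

Photon energy at 570 nm: hc/λ = (6.626×10⁻³⁴)(2.998×10⁸)/(570×10⁻⁹) = 3.485×10⁻¹⁹ J.
Energy delivered: (160 mW)(2680 s) = 428.8 J.
Photons incident: 428.8 / 3.485×10⁻¹⁹ = 1.230×10²¹, i.e. 1.230×10²¹/6.022×10²³ = 0.002043 mol.
Product formed: 0.028 × 0.002043 = 5.720×10⁻⁵ mol.
Rate: 5.720×10⁻⁵ / 2680 s = 2.13×10⁻⁸ mol s⁻¹.

2.13×10⁻⁸ mol s⁻¹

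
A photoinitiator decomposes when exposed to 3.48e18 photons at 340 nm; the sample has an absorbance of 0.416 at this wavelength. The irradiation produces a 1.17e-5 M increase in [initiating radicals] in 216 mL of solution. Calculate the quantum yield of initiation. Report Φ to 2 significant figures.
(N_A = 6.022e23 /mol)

Φ = 0.71

Product: (1.17e-5 M)(0.216 L) = 2.527e-6 mol.
Moles of photons: 3.48e18 / 6.022e23 = 5.779e-6 mol.
Fraction absorbed: 1 − 10^(−0.416) = 0.6163.
Photons absorbed: 0.6163 × 5.779e-6 = 3.562e-6 mol.
Φ = 2.527e-6 mol / 3.562e-6 mol photons = 0.71.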